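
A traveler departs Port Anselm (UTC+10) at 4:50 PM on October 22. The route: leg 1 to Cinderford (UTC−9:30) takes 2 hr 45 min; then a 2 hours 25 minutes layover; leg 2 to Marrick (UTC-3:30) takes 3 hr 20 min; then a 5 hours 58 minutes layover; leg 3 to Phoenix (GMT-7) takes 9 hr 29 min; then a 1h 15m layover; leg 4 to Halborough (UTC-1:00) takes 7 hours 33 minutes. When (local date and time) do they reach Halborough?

Convert departure to UTC: 4:50 PM − 10:00 = 6:50 AM UTC on Oct 22.
Add 2 hours 45 minutes leg 1 → 9:35 AM UTC.
Add 2 hours and 25 minutes layover in Cinderford → 12:00 PM UTC.
Add 3 hours 20 minutes leg 2 → 3:20 PM UTC.
Add 5 hours and 58 minutes layover in Marrick → 9:18 PM UTC.
Add 9 hours 29 minutes leg 3 → 6:47 AM UTC (Oct 23).
Add 1 hour and 15 minutes layover in Phoenix → 8:02 AM UTC.
Add 7 hours 33 minutes leg 4 → 3:35 PM UTC.
Halborough is UTC−1:00, so local arrival = 3:35 PM − 1:00 = 2:35 PM on Oct 23.

2:35 PM on October 23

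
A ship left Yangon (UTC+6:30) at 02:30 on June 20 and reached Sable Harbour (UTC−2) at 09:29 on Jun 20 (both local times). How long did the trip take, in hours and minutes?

Departure in UTC: 02:30 − 6:30 = 20:00 on Jun 19.
Arrival in UTC: 09:29 + 2:00 = 11:29 on Jun 20.
Elapsed = 11:29 − 20:00 (+1 day) = 15 hours 29 minutes.

15 hours 29 minutes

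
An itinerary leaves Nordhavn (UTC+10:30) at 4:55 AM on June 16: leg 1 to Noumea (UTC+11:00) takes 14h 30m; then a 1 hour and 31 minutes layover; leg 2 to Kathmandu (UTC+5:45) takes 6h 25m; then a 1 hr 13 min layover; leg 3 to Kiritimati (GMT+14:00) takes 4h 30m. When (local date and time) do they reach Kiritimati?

Convert departure to UTC: 4:55 AM − 10:30 = 6:25 PM UTC on Jun 15.
Add 14 hours 30 minutes leg 1 → 8:55 AM UTC (Jun 16).
Add 1 hour 31 minutes layover in Noumea → 10:26 AM UTC.
Add 6 hours and 25 minutes leg 2 → 4:51 PM UTC.
Add 1 hour and 13 minutes layover in Kathmandu → 6:04 PM UTC.
Add 4 hours 30 minutes leg 3 → 10:34 PM UTC.
Kiritimati is UTC+14:00, so local arrival = 10:34 PM + 14:00 = 12:34 PM on Jun 17.

12:34 PM on June 17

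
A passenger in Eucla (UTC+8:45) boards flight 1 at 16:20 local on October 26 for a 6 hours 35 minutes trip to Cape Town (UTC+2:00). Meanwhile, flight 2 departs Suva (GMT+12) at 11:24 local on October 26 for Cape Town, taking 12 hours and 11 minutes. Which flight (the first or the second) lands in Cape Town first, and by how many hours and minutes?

Flight 1 in UTC: 16:20 − 8:45 = 07:35 on Oct 26.
+6 hours and 35 minutes → arrive 14:10 UTC on Oct 26.
Flight 2 in UTC: 11:24 − 12:00 = 23:24 on Oct 25.
+12 hours and 11 minutes → arrive 11:35 UTC on Oct 26.
Flight 2 lands earlier by 2 hours 35 minutes.

the second, by 2 hours 35 minutes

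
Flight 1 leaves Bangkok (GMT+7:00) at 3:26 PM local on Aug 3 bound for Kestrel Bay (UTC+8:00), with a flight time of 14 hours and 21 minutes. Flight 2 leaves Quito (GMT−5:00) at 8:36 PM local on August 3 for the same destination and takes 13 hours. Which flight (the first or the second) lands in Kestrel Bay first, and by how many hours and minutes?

Flight 1 in UTC: 3:26 PM − 7:00 = 8:26 AM on Aug 3.
+14 hours 21 minutes → arrive 10:47 PM UTC on Aug 3.
Flight 2 in UTC: 8:36 PM + 5:00 = 1:36 AM on Aug 4.
+13 hours → arrive 2:36 PM UTC on Aug 4.
Flight 1 lands earlier by 15 hours 49 minutes.

the first, by 15 hours 49 minutes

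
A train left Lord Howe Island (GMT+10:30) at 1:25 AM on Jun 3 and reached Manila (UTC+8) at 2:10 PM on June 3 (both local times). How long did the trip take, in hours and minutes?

15 hours 15 minutes

Departure in UTC: 1:25 AM − 10:30 = 2:55 PM on Jun 2.
Arrival in UTC: 2:10 PM − 8:00 = 6:10 AM on Jun 3.
Elapsed = 6:10 AM − 2:55 PM (+1 day) = 15 hours 15 minutes.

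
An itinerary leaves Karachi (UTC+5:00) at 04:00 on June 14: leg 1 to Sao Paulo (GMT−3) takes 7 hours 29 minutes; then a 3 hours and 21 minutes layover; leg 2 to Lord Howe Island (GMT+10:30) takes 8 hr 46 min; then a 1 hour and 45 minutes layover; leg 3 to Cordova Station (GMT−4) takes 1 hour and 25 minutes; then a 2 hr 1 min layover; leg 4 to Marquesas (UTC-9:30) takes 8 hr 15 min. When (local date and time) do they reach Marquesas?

22:32 on Jun 14

Convert departure to UTC: 04:00 − 5:00 = 23:00 UTC on Jun 13.
Add 7 hours and 29 minutes leg 1 → 06:29 UTC (Jun 14).
Add 3 hours and 21 minutes layover in Sao Paulo → 09:50 UTC.
Add 8 hours 46 minutes leg 2 → 18:36 UTC.
Add 1 hour 45 minutes layover in Lord Howe Island → 20:21 UTC.
Add 1 hour and 25 minutes leg 3 → 21:46 UTC.
Add 2 hours and 1 minute layover in Cordova Station → 23:47 UTC.
Add 8 hours and 15 minutes leg 4 → 08:02 UTC (Jun 15).
Marquesas is UTC−9:30, so local arrival = 08:02 − 9:30 = 22:32 on Jun 14.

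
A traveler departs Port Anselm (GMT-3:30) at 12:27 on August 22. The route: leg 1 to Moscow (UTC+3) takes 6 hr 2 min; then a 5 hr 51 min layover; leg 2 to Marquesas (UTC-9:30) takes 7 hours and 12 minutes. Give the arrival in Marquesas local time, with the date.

Convert departure to UTC: 12:27 + 3:30 = 15:57 UTC on Aug 22.
Add 6 hours 2 minutes leg 1 → 21:59 UTC.
Add 5 hours and 51 minutes layover in Moscow → 03:50 UTC (Aug 23).
Add 7 hours 12 minutes leg 2 → 11:02 UTC.
Marquesas is UTC−9:30, so local arrival = 11:02 − 9:30 = 01:32 on Aug 23.

01:32 on August 23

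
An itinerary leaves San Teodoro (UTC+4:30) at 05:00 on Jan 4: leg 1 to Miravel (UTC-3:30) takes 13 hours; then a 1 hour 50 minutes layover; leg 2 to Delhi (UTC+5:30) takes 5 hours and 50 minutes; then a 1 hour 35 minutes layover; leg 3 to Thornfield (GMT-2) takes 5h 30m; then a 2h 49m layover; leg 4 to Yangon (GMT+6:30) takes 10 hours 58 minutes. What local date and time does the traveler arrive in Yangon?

00:32 on January 6

Convert departure to UTC: 05:00 − 4:30 = 00:30 UTC on Jan 4.
Add 13 hours leg 1 → 13:30 UTC.
Add 1 hour and 50 minutes layover in Miravel → 15:20 UTC.
Add 5 hours 50 minutes leg 2 → 21:10 UTC.
Add 1 hour 35 minutes layover in Delhi → 22:45 UTC.
Add 5 hours and 30 minutes leg 3 → 04:15 UTC (Jan 5).
Add 2 hours 49 minutes layover in Thornfield → 07:04 UTC.
Add 10 hours 58 minutes leg 4 → 18:02 UTC.
Yangon is UTC+6:30, so local arrival = 18:02 + 6:30 = 00:32 on Jan 6.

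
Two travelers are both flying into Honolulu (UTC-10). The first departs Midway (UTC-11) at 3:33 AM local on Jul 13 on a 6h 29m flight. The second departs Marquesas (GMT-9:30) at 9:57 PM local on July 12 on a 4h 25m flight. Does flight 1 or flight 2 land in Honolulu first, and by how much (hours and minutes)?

Flight 1 in UTC: 3:33 AM + 11:00 = 2:33 PM on Jul 13.
+6 hours and 29 minutes → arrive 9:02 PM UTC on Jul 13.
Flight 2 in UTC: 9:57 PM + 9:30 = 7:27 AM on Jul 13.
+4 hours 25 minutes → arrive 11:52 AM UTC on Jul 13.
Flight 2 lands earlier by 9 hours 10 minutes.

the second, by 9 hours 10 minutes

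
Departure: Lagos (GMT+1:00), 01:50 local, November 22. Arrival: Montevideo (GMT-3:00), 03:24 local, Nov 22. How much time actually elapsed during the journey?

Departure in UTC: 01:50 − 1:00 = 00:50 on Nov 22.
Arrival in UTC: 03:24 + 3:00 = 06:24 on Nov 22.
Elapsed = 06:24 − 00:50 = 5 hours 34 minutes.

5 hours 34 minutes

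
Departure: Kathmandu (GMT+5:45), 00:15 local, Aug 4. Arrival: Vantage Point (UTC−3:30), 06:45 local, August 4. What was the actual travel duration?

15 hours 45 minutes

Departure in UTC: 00:15 − 5:45 = 18:30 on Aug 3.
Arrival in UTC: 06:45 + 3:30 = 10:15 on Aug 4.
Elapsed = 10:15 − 18:30 (+1 day) = 15 hours 45 minutes.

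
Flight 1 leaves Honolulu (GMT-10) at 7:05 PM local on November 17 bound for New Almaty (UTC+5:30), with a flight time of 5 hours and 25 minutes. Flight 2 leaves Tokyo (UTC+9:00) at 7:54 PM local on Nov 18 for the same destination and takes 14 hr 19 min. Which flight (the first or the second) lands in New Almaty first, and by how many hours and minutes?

the first, by 14 hours 43 minutes

Flight 1 in UTC: 7:05 PM + 10:00 = 5:05 AM on Nov 18.
+5 hours and 25 minutes → arrive 10:30 AM UTC on Nov 18.
Flight 2 in UTC: 7:54 PM − 9:00 = 10:54 AM on Nov 18.
+14 hours and 19 minutes → arrive 1:13 AM UTC on Nov 19.
Flight 1 lands earlier by 14 hours 43 minutes.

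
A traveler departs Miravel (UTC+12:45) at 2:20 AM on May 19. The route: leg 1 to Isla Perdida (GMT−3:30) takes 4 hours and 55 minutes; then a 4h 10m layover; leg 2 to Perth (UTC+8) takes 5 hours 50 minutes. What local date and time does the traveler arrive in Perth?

12:30 PM on May 19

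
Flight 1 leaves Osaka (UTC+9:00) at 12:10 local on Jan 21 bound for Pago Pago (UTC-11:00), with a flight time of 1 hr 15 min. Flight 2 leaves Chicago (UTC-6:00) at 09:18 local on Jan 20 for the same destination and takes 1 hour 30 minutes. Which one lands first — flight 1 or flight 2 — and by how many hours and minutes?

the second, by 11 hours 37 minutes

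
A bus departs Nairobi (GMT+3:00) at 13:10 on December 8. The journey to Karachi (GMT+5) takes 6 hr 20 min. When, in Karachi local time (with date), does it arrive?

Convert departure to UTC: 13:10 − 3:00 = 10:10 UTC on Dec 8.
Add 6 hours 20 minutes travel time → 16:30 UTC.
Karachi is UTC+5:00, so local arrival = 16:30 + 5:00 = 21:30 on Dec 8.

21:30 on Dec 8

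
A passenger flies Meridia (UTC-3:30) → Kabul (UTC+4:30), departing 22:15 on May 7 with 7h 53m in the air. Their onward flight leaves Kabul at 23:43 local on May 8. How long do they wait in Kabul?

9 hours 35 minutes

Convert departure to UTC: 22:15 + 3:30 = 01:45 UTC on May 8.
Add 7 hours and 53 minutes flight time → 09:38 UTC.
Kabul is UTC+4:30, so local arrival = 09:38 + 4:30 = 14:08 on May 8.
Layover = 23:43 − 14:08 = 9 hours 35 minutes.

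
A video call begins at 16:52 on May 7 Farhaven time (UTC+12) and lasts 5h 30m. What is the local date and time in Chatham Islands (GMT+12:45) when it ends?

23:07 on May 7

Convert start to UTC: 16:52 − 12:00 = 04:52 UTC on May 7.
Add 5 hours and 30 minutes duration → 10:22 UTC.
Chatham Islands is UTC+12:45, so local end time = 10:22 + 12:45 = 23:07 on May 7.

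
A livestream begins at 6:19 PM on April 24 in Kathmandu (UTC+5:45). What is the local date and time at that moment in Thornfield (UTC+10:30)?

In UTC: 6:19 PM − 5:45 = 12:34 PM on Apr 24.
Thornfield is UTC+10:30: 12:34 PM + 10:30 = 11:04 PM on Apr 24.

11:04 PM on April 24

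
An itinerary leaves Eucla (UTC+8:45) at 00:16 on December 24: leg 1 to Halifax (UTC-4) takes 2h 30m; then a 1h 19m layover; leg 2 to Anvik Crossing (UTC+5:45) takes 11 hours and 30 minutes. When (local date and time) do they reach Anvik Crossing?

12:35 on December 24

Convert departure to UTC: 00:16 − 8:45 = 15:31 UTC on Dec 23.
Add 2 hours 30 minutes leg 1 → 18:01 UTC.
Add 1 hour 19 minutes layover in Halifax → 19:20 UTC.
Add 11 hours and 30 minutes leg 2 → 06:50 UTC (Dec 24).
Anvik Crossing is UTC+5:45, so local arrival = 06:50 + 5:45 = 12:35 on Dec 24.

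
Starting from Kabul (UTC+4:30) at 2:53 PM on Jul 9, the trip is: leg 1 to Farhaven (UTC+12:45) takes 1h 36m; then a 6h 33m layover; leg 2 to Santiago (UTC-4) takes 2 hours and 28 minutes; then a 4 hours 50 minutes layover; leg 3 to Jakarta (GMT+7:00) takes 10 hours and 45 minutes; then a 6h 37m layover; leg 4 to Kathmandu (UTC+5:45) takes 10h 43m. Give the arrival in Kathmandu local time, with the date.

Convert departure to UTC: 2:53 PM − 4:30 = 10:23 AM UTC on Jul 9.
Add 1 hour 36 minutes leg 1 → 11:59 AM UTC.
Add 6 hours 33 minutes layover in Farhaven → 6:32 PM UTC.
Add 2 hours and 28 minutes leg 2 → 9:00 PM UTC.
Add 4 hours and 50 minutes layover in Santiago → 1:50 AM UTC (Jul 10).
Add 10 hours and 45 minutes leg 3 → 12:35 PM UTC.
Add 6 hours and 37 minutes layover in Jakarta → 7:12 PM UTC.
Add 10 hours and 43 minutes leg 4 → 5:55 AM UTC (Jul 11).
Kathmandu is UTC+5:45, so local arrival = 5:55 AM + 5:45 = 11:40 AM on Jul 11.

11:40 AM on July 11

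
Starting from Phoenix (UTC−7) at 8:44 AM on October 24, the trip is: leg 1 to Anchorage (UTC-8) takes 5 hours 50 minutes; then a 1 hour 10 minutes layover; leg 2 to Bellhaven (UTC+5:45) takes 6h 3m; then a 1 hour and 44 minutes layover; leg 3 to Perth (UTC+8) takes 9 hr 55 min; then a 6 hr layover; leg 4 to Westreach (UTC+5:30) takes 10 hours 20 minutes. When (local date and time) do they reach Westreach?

2:16 PM on October 26

Convert departure to UTC: 8:44 AM + 7:00 = 3:44 PM UTC on Oct 24.
Add 5 hours and 50 minutes leg 1 → 9:34 PM UTC.
Add 1 hour 10 minutes layover in Anchorage → 10:44 PM UTC.
Add 6 hours and 3 minutes leg 2 → 4:47 AM UTC (Oct 25).
Add 1 hour 44 minutes layover in Bellhaven → 6:31 AM UTC.
Add 9 hours and 55 minutes leg 3 → 4:26 PM UTC.
Add 6 hours layover in Perth → 10:26 PM UTC.
Add 10 hours 20 minutes leg 4 → 8:46 AM UTC (Oct 26).
Westreach is UTC+5:30, so local arrival = 8:46 AM + 5:30 = 2:16 PM on Oct 26.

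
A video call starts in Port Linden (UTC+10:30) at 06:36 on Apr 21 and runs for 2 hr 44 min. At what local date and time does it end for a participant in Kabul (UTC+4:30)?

03:20 on April 21

Kabul is 6:00 behind Port Linden.
After 2 hours 44 minutes it is 09:20 in Port Linden.
Shift by the zone difference: 09:20 − 6:00 = 03:20 on Apr 21 in Kabul.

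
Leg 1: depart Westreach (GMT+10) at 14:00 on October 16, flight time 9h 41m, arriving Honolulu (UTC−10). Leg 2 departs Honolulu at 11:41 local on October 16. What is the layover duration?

8 hours

Convert departure to UTC: 14:00 − 10:00 = 04:00 UTC on Oct 16.
Add 9 hours 41 minutes flight time → 13:41 UTC.
Honolulu is UTC−10:00, so local arrival = 13:41 − 10:00 = 03:41 on Oct 16.
Layover = 11:41 − 03:41 = 8 hours.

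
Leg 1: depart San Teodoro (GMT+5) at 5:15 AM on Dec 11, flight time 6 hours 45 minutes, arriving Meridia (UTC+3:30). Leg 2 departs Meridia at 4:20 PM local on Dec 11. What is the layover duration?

Convert departure to UTC: 5:15 AM − 5:00 = 12:15 AM UTC on Dec 11.
Add 6 hours 45 minutes flight time → 7:00 AM UTC.
Meridia is UTC+3:30, so local arrival = 7:00 AM + 3:30 = 10:30 AM on Dec 11.
Layover = 4:20 PM − 10:30 AM = 5 hours 50 minutes.

5 hours 50 minutes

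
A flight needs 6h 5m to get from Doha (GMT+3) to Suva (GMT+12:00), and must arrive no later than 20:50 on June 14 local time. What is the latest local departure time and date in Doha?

05:45 on June 14

Target arrival in UTC: 20:50 − 12:00 = 08:50 on Jun 14.
Subtract 6 hours 5 minutes → departure 02:45 UTC on Jun 14.
Doha is UTC+3:00: 02:45 + 3:00 = 05:45 on Jun 14.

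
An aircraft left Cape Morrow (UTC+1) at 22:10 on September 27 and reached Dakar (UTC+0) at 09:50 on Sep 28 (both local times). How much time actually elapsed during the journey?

Departure in UTC: 22:10 − 1:00 = 21:10 on Sep 27.
Arrival is already UTC: 09:50 on Sep 28.
Elapsed = 09:50 − 21:10 (+1 day) = 12 hours 40 minutes.

12 hours 40 minutes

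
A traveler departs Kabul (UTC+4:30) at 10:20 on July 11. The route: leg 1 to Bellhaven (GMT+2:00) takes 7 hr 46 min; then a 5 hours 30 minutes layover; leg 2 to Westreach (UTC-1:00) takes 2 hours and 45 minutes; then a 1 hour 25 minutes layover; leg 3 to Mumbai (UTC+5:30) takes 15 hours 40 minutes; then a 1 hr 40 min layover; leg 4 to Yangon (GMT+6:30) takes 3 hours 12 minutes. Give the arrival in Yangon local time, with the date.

Convert departure to UTC: 10:20 − 4:30 = 05:50 UTC on Jul 11.
Add 7 hours and 46 minutes leg 1 → 13:36 UTC.
Add 5 hours and 30 minutes layover in Bellhaven → 19:06 UTC.
Add 2 hours 45 minutes leg 2 → 21:51 UTC.
Add 1 hour 25 minutes layover in Westreach → 23:16 UTC.
Add 15 hours 40 minutes leg 3 → 14:56 UTC (Jul 12).
Add 1 hour 40 minutes layover in Mumbai → 16:36 UTC.
Add 3 hours and 12 minutes leg 4 → 19:48 UTC.
Yangon is UTC+6:30, so local arrival = 19:48 + 6:30 = 02:18 on Jul 13.

02:18 on Jul 13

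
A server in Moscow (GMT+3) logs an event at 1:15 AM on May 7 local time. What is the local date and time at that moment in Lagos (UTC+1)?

11:15 PM on May 6

Lagos is 2:00 behind Moscow.
Shift by the zone difference: 1:15 AM − 2:00 = 11:15 PM on May 6 in Lagos.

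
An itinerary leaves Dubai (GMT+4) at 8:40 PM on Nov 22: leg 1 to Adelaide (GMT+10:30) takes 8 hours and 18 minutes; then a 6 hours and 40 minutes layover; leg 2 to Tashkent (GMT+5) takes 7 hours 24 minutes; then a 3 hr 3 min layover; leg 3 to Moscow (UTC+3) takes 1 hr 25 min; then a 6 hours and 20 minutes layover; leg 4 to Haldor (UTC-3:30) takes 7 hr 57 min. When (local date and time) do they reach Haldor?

Convert departure to UTC: 8:40 PM − 4:00 = 4:40 PM UTC on Nov 22.
Add 8 hours 18 minutes leg 1 → 12:58 AM UTC (Nov 23).
Add 6 hours 40 minutes layover in Adelaide → 7:38 AM UTC.
Add 7 hours and 24 minutes leg 2 → 3:02 PM UTC.
Add 3 hours and 3 minutes layover in Tashkent → 6:05 PM UTC.
Add 1 hour and 25 minutes leg 3 → 7:30 PM UTC.
Add 6 hours and 20 minutes layover in Moscow → 1:50 AM UTC (Nov 24).
Add 7 hours and 57 minutes leg 4 → 9:47 AM UTC.
Haldor is UTC−3:30, so local arrival = 9:47 AM − 3:30 = 6:17 AM on Nov 24.

6:17 AM on Nov 24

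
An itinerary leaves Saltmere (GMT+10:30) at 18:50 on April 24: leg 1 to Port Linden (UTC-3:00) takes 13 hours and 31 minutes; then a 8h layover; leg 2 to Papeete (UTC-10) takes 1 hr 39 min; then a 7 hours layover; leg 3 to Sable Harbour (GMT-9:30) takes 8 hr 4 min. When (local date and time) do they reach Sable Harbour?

13:04 on April 25

Convert departure to UTC: 18:50 − 10:30 = 08:20 UTC on Apr 24.
Add 13 hours and 31 minutes leg 1 → 21:51 UTC.
Add 8 hours layover in Port Linden → 05:51 UTC (Apr 25).
Add 1 hour and 39 minutes leg 2 → 07:30 UTC.
Add 7 hours layover in Papeete → 14:30 UTC.
Add 8 hours and 4 minutes leg 3 → 22:34 UTC.
Sable Harbour is UTC−9:30, so local arrival = 22:34 − 9:30 = 13:04 on Apr 25.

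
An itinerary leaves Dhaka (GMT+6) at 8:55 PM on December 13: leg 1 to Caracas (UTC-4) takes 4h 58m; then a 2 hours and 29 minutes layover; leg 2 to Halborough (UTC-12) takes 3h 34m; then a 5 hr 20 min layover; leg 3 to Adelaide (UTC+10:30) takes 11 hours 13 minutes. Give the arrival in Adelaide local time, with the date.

4:59 AM on Dec 15

Convert departure to UTC: 8:55 PM − 6:00 = 2:55 PM UTC on Dec 13.
Add 4 hours and 58 minutes leg 1 → 7:53 PM UTC.
Add 2 hours and 29 minutes layover in Caracas → 10:22 PM UTC.
Add 3 hours 34 minutes leg 2 → 1:56 AM UTC (Dec 14).
Add 5 hours 20 minutes layover in Halborough → 7:16 AM UTC.
Add 11 hours 13 minutes leg 3 → 6:29 PM UTC.
Adelaide is UTC+10:30, so local arrival = 6:29 PM + 10:30 = 4:59 AM on Dec 15.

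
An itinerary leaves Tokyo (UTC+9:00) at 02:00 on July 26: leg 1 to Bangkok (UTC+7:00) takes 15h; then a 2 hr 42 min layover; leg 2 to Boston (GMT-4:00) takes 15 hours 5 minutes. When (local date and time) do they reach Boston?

Convert departure to UTC: 02:00 − 9:00 = 17:00 UTC on Jul 25.
Add 15 hours leg 1 → 08:00 UTC (Jul 26).
Add 2 hours 42 minutes layover in Bangkok → 10:42 UTC.
Add 15 hours and 5 minutes leg 2 → 01:47 UTC (Jul 27).
Boston is UTC−4:00, so local arrival = 01:47 − 4:00 = 21:47 on Jul 26.

21:47 on July 26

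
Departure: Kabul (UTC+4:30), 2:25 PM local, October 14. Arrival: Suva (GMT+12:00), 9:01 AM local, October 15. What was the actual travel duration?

Departure in UTC: 2:25 PM − 4:30 = 9:55 AM on Oct 14.
Arrival in UTC: 9:01 AM − 12:00 = 9:01 PM on Oct 14.
Elapsed = 9:01 PM − 9:55 AM = 11 hours 6 minutes.

11 hours 6 minutes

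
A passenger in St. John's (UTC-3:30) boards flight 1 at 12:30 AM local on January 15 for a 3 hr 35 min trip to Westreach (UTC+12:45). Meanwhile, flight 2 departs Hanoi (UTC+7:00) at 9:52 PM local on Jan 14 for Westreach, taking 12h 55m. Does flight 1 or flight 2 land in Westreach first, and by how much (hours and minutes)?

Flight 1 in UTC: 12:30 AM + 3:30 = 4:00 AM on Jan 15.
+3 hours and 35 minutes → arrive 7:35 AM UTC on Jan 15.
Flight 2 in UTC: 9:52 PM − 7:00 = 2:52 PM on Jan 14.
+12 hours and 55 minutes → arrive 3:47 AM UTC on Jan 15.
Flight 2 lands earlier by 3 hours 48 minutes.

the second, by 3 hours 48 minutes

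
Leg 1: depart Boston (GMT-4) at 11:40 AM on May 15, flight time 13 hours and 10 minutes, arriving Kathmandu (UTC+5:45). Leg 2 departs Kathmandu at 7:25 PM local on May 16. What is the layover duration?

8 hours 50 minutes

Convert departure to UTC: 11:40 AM + 4:00 = 3:40 PM UTC on May 15.
Add 13 hours 10 minutes flight time → 4:50 AM UTC (May 16).
Kathmandu is UTC+5:45, so local arrival = 4:50 AM + 5:45 = 10:35 AM on May 16.
Layover = 7:25 PM − 10:35 AM = 8 hours 50 minutes.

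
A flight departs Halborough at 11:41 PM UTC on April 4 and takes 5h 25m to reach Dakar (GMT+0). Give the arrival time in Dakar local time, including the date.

Departure is given in UTC: 11:41 PM on Apr 4.
Add 5 hours 25 minutes → 5:06 AM UTC (Apr 5).
Dakar is UTC+0, so local arrival is 5:06 AM on Apr 5.

5:06 AM on April 5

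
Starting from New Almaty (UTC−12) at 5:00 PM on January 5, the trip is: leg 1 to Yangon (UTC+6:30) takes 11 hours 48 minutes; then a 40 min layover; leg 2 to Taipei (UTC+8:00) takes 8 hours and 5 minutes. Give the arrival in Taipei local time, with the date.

9:33 AM on January 7

Convert departure to UTC: 5:00 PM + 12:00 = 5:00 AM UTC on Jan 6.
Add 11 hours and 48 minutes leg 1 → 4:48 PM UTC.
Add 40 minutes layover in Yangon → 5:28 PM UTC.
Add 8 hours 5 minutes leg 2 → 1:33 AM UTC (Jan 7).
Taipei is UTC+8:00, so local arrival = 1:33 AM + 8:00 = 9:33 AM on Jan 7.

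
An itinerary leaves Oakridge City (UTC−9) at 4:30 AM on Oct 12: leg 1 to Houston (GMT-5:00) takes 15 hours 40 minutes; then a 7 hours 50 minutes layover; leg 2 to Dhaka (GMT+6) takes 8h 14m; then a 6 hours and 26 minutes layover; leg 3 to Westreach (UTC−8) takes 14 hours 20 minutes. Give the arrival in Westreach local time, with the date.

Convert departure to UTC: 4:30 AM + 9:00 = 1:30 PM UTC on Oct 12.
Add 15 hours and 40 minutes leg 1 → 5:10 AM UTC (Oct 13).
Add 7 hours and 50 minutes layover in Houston → 1:00 PM UTC.
Add 8 hours and 14 minutes leg 2 → 9:14 PM UTC.
Add 6 hours and 26 minutes layover in Dhaka → 3:40 AM UTC (Oct 14).
Add 14 hours 20 minutes leg 3 → 6:00 PM UTC.
Westreach is UTC−8:00, so local arrival = 6:00 PM − 8:00 = 10:00 AM on Oct 14.

10:00 AM on Oct 14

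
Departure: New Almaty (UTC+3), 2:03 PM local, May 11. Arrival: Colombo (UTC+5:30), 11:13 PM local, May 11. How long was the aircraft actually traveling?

6 hours 40 minutes

Departure in UTC: 2:03 PM − 3:00 = 11:03 AM on May 11.
Arrival in UTC: 11:13 PM − 5:30 = 5:43 PM on May 11.
Elapsed = 5:43 PM − 11:03 AM = 6 hours 40 minutes.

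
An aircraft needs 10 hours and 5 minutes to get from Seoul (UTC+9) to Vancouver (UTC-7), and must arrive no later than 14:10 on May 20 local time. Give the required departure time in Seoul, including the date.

20:05 on May 20

Target arrival in UTC: 14:10 + 7:00 = 21:10 on May 20.
Subtract 10 hours 5 minutes → departure 11:05 UTC on May 20.
Seoul is UTC+9:00: 11:05 + 9:00 = 20:05 on May 20.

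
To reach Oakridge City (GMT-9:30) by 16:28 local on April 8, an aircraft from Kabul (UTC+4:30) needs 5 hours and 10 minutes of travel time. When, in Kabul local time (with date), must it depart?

01:18 on April 9

Target arrival in UTC: 16:28 + 9:30 = 01:58 on Apr 9.
Subtract 5 hours and 10 minutes → departure 20:48 UTC on Apr 8.
Kabul is UTC+4:30: 20:48 + 4:30 = 01:18 on Apr 9.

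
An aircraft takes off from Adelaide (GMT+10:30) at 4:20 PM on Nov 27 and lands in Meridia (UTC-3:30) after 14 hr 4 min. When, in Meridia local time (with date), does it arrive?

Meridia is 14:00 behind Adelaide.
After 14 hours and 4 minutes it is 6:24 AM (Nov 28) in Adelaide.
Shift by the zone difference: 6:24 AM − 14:00 = 4:24 PM on Nov 27 in Meridia.

4:24 PM on November 27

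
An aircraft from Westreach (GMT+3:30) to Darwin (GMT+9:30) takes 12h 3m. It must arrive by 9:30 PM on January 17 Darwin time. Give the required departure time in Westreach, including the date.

3:27 AM on January 17

Target arrival in UTC: 9:30 PM − 9:30 = 12:00 PM on Jan 17.
Subtract 12 hours 3 minutes → departure 11:57 PM UTC on Jan 16.
Westreach is UTC+3:30: 11:57 PM + 3:30 = 3:27 AM on Jan 17.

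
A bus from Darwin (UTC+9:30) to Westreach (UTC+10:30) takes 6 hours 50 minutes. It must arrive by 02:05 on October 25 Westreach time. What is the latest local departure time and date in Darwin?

18:15 on Oct 24

Target arrival in UTC: 02:05 − 10:30 = 15:35 on Oct 24.
Subtract 6 hours 50 minutes → departure 08:45 UTC on Oct 24.
Darwin is UTC+9:30: 08:45 + 9:30 = 18:15 on Oct 24.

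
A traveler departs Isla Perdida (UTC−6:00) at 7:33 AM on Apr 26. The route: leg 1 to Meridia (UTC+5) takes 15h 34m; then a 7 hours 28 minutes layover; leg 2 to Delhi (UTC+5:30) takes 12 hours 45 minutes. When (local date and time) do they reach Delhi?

6:50 AM on Apr 28

Convert departure to UTC: 7:33 AM + 6:00 = 1:33 PM UTC on Apr 26.
Add 15 hours 34 minutes leg 1 → 5:07 AM UTC (Apr 27).
Add 7 hours 28 minutes layover in Meridia → 12:35 PM UTC.
Add 12 hours 45 minutes leg 2 → 1:20 AM UTC (Apr 28).
Delhi is UTC+5:30, so local arrival = 1:20 AM + 5:30 = 6:50 AM on Apr 28.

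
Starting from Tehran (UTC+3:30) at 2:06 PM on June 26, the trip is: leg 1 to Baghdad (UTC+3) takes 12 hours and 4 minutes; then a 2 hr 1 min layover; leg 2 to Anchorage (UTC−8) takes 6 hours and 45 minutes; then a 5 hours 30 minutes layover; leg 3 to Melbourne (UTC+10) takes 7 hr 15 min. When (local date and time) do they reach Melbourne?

Convert departure to UTC: 2:06 PM − 3:30 = 10:36 AM UTC on Jun 26.
Add 12 hours 4 minutes leg 1 → 10:40 PM UTC.
Add 2 hours 1 minute layover in Baghdad → 12:41 AM UTC (Jun 27).
Add 6 hours 45 minutes leg 2 → 7:26 AM UTC.
Add 5 hours 30 minutes layover in Anchorage → 12:56 PM UTC.
Add 7 hours and 15 minutes leg 3 → 8:11 PM UTC.
Melbourne is UTC+10:00, so local arrival = 8:11 PM + 10:00 = 6:11 AM on Jun 28.

6:11 AM on Jun 28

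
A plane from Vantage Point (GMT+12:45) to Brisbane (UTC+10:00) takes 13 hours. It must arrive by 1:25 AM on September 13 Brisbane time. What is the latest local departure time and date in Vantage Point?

Target arrival in UTC: 1:25 AM − 10:00 = 3:25 PM on Sep 12.
Subtract 13 hours → departure 2:25 AM UTC on Sep 12.
Vantage Point is UTC+12:45: 2:25 AM + 12:45 = 3:10 PM on Sep 12.

3:10 PM on September 12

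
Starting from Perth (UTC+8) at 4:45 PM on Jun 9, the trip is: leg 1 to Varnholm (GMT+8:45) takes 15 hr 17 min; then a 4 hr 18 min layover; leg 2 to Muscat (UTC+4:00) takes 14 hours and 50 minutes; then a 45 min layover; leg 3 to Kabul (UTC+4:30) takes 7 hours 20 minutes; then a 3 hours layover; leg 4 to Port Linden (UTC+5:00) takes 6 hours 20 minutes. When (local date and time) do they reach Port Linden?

5:35 PM on Jun 11

Convert departure to UTC: 4:45 PM − 8:00 = 8:45 AM UTC on Jun 9.
Add 15 hours and 17 minutes leg 1 → 12:02 AM UTC (Jun 10).
Add 4 hours and 18 minutes layover in Varnholm → 4:20 AM UTC.
Add 14 hours 50 minutes leg 2 → 7:10 PM UTC.
Add 45 minutes layover in Muscat → 7:55 PM UTC.
Add 7 hours 20 minutes leg 3 → 3:15 AM UTC (Jun 11).
Add 3 hours layover in Kabul → 6:15 AM UTC.
Add 6 hours and 20 minutes leg 4 → 12:35 PM UTC.
Port Linden is UTC+5:00, so local arrival = 12:35 PM + 5:00 = 5:35 PM on Jun 11.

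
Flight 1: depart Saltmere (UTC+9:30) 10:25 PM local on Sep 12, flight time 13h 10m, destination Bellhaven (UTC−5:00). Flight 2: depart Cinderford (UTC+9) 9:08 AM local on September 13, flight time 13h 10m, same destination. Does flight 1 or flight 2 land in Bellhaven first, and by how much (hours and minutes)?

the first, by 11 hours 13 minutes

Flight 1 in UTC: 10:25 PM − 9:30 = 12:55 PM on Sep 12.
+13 hours and 10 minutes → arrive 2:05 AM UTC on Sep 13.
Flight 2 in UTC: 9:08 AM − 9:00 = 12:08 AM on Sep 13.
+13 hours and 10 minutes → arrive 1:18 PM UTC on Sep 13.
Flight 1 lands earlier by 11 hours 13 minutes.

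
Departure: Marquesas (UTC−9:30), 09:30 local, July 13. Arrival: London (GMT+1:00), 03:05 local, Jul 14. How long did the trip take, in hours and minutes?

7 hours 5 minutes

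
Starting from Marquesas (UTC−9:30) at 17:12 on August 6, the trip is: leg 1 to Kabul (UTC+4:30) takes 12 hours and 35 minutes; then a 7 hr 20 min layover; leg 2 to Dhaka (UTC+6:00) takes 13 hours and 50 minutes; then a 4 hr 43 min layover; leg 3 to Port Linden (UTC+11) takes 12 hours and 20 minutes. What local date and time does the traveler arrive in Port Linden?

Convert departure to UTC: 17:12 + 9:30 = 02:42 UTC on Aug 7.
Add 12 hours 35 minutes leg 1 → 15:17 UTC.
Add 7 hours 20 minutes layover in Kabul → 22:37 UTC.
Add 13 hours 50 minutes leg 2 → 12:27 UTC (Aug 8).
Add 4 hours and 43 minutes layover in Dhaka → 17:10 UTC.
Add 12 hours 20 minutes leg 3 → 05:30 UTC (Aug 9).
Port Linden is UTC+11:00, so local arrival = 05:30 + 11:00 = 16:30 on Aug 9.

16:30 on Aug 9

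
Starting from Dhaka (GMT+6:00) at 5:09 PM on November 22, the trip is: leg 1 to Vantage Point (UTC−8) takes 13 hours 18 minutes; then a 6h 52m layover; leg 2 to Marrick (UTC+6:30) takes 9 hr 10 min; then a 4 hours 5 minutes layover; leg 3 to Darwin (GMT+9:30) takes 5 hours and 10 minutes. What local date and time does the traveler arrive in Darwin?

Convert departure to UTC: 5:09 PM − 6:00 = 11:09 AM UTC on Nov 22.
Add 13 hours and 18 minutes leg 1 → 12:27 AM UTC (Nov 23).
Add 6 hours 52 minutes layover in Vantage Point → 7:19 AM UTC.
Add 9 hours 10 minutes leg 2 → 4:29 PM UTC.
Add 4 hours and 5 minutes layover in Marrick → 8:34 PM UTC.
Add 5 hours and 10 minutes leg 3 → 1:44 AM UTC (Nov 24).
Darwin is UTC+9:30, so local arrival = 1:44 AM + 9:30 = 11:14 AM on Nov 24.

11:14 AM on November 24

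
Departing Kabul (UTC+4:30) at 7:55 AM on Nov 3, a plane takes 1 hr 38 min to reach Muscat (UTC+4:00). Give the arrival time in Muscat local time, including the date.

9:03 AM on November 3

Convert departure to UTC: 7:55 AM − 4:30 = 3:25 AM UTC on Nov 3.
Add 1 hour 38 minutes travel time → 5:03 AM UTC.
Muscat is UTC+4:00, so local arrival = 5:03 AM + 4:00 = 9:03 AM on Nov 3.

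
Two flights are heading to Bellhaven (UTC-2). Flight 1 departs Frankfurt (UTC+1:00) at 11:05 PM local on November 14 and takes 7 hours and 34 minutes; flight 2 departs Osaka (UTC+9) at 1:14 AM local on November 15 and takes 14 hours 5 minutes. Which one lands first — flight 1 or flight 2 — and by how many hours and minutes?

the first, by 40 minutes

Flight 1 in UTC: 11:05 PM − 1:00 = 10:05 PM on Nov 14.
+7 hours and 34 minutes → arrive 5:39 AM UTC on Nov 15.
Flight 2 in UTC: 1:14 AM − 9:00 = 4:14 PM on Nov 14.
+14 hours 5 minutes → arrive 6:19 AM UTC on Nov 15.
Flight 1 lands earlier by 40 minutes.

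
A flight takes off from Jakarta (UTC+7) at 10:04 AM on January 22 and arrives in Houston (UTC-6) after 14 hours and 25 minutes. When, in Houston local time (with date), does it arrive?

Convert departure to UTC: 10:04 AM − 7:00 = 3:04 AM UTC on Jan 22.
Add 14 hours and 25 minutes travel time → 5:29 PM UTC.
Houston is UTC−6:00, so local arrival = 5:29 PM − 6:00 = 11:29 AM on Jan 22.

11:29 AM on January 22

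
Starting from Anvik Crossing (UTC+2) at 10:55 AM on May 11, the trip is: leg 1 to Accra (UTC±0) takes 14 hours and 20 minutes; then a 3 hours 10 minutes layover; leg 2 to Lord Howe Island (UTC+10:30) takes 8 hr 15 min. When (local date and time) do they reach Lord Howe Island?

Convert departure to UTC: 10:55 AM − 2:00 = 8:55 AM UTC on May 11.
Add 14 hours and 20 minutes leg 1 → 11:15 PM UTC.
Add 3 hours and 10 minutes layover in Accra → 2:25 AM UTC (May 12).
Add 8 hours 15 minutes leg 2 → 10:40 AM UTC.
Lord Howe Island is UTC+10:30, so local arrival = 10:40 AM + 10:30 = 9:10 PM on May 12.

9:10 PM on May 12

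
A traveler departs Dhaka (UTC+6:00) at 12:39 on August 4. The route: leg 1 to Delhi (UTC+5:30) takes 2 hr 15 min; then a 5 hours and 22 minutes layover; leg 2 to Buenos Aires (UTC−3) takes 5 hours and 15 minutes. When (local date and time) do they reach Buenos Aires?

Convert departure to UTC: 12:39 − 6:00 = 06:39 UTC on Aug 4.
Add 2 hours and 15 minutes leg 1 → 08:54 UTC.
Add 5 hours 22 minutes layover in Delhi → 14:16 UTC.
Add 5 hours and 15 minutes leg 2 → 19:31 UTC.
Buenos Aires is UTC−3:00, so local arrival = 19:31 − 3:00 = 16:31 on Aug 4.

16:31 on Aug 4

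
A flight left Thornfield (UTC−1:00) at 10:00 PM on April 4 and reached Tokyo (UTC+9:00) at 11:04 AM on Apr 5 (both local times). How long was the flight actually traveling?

Departure in UTC: 10:00 PM + 1:00 = 11:00 PM on Apr 4.
Arrival in UTC: 11:04 AM − 9:00 = 2:04 AM on Apr 5.
Elapsed = 2:04 AM − 11:00 PM (+1 day) = 3 hours 4 minutes.

3 hours 4 minutes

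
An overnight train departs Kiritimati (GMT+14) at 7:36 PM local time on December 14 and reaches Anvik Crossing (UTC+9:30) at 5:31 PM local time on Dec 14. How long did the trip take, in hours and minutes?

Anvik Crossing is 4:30 behind Kiritimati.
Clock-face elapsed time (ignoring zones) is −2 hours 5 minutes.
Actual elapsed = −2 hours 5 minutes + 4:30 = 2 hours 25 minutes.

2 hours 25 minutes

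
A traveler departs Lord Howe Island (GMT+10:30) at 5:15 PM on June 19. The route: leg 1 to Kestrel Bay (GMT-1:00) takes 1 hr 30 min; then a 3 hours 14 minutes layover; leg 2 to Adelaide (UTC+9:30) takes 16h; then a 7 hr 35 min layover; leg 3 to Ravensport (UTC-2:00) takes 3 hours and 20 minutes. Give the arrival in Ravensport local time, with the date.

12:24 PM on June 20

Convert departure to UTC: 5:15 PM − 10:30 = 6:45 AM UTC on Jun 19.
Add 1 hour 30 minutes leg 1 → 8:15 AM UTC.
Add 3 hours and 14 minutes layover in Kestrel Bay → 11:29 AM UTC.
Add 16 hours leg 2 → 3:29 AM UTC (Jun 20).
Add 7 hours and 35 minutes layover in Adelaide → 11:04 AM UTC.
Add 3 hours and 20 minutes leg 3 → 2:24 PM UTC.
Ravensport is UTC−2:00, so local arrival = 2:24 PM − 2:00 = 12:24 PM on Jun 20.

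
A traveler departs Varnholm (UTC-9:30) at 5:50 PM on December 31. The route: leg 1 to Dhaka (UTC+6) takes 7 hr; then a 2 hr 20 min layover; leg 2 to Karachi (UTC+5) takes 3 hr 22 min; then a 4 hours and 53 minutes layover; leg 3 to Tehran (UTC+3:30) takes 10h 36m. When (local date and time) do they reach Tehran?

Convert departure to UTC: 5:50 PM + 9:30 = 3:20 AM UTC on Jan 1.
Add 7 hours leg 1 → 10:20 AM UTC.
Add 2 hours and 20 minutes layover in Dhaka → 12:40 PM UTC.
Add 3 hours and 22 minutes leg 2 → 4:02 PM UTC.
Add 4 hours 53 minutes layover in Karachi → 8:55 PM UTC.
Add 10 hours and 36 minutes leg 3 → 7:31 AM UTC (Jan 2).
Tehran is UTC+3:30, so local arrival = 7:31 AM + 3:30 = 11:01 AM on Jan 2.

11:01 AM on January 2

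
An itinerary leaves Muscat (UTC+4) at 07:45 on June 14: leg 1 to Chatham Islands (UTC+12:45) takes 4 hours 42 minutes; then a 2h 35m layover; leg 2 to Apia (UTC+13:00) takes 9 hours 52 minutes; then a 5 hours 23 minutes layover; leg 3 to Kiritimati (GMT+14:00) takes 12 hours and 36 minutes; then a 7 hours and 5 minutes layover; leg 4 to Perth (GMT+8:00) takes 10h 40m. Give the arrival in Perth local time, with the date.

16:38 on Jun 16

Convert departure to UTC: 07:45 − 4:00 = 03:45 UTC on Jun 14.
Add 4 hours 42 minutes leg 1 → 08:27 UTC.
Add 2 hours and 35 minutes layover in Chatham Islands → 11:02 UTC.
Add 9 hours 52 minutes leg 2 → 20:54 UTC.
Add 5 hours and 23 minutes layover in Apia → 02:17 UTC (Jun 15).
Add 12 hours and 36 minutes leg 3 → 14:53 UTC.
Add 7 hours and 5 minutes layover in Kiritimati → 21:58 UTC.
Add 10 hours 40 minutes leg 4 → 08:38 UTC (Jun 16).
Perth is UTC+8:00, so local arrival = 08:38 + 8:00 = 16:38 on Jun 16.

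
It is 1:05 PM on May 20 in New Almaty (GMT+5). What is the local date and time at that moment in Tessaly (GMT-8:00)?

In UTC: 1:05 PM − 5:00 = 8:05 AM on May 20.
Tessaly is UTC−8:00: 8:05 AM − 8:00 = 12:05 AM on May 20.

12:05 AM on May 20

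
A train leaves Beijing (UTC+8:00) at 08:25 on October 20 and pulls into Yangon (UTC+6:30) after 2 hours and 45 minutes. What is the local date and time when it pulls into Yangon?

09:40 on October 20

Yangon is 1:30 behind Beijing.
After 2 hours 45 minutes it is 11:10 in Beijing.
Shift by the zone difference: 11:10 − 1:30 = 09:40 on Oct 20 in Yangon.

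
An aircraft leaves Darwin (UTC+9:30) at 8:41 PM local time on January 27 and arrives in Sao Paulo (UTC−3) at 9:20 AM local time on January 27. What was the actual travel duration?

1 hour 9 minutes

Departure in UTC: 8:41 PM − 9:30 = 11:11 AM on Jan 27.
Arrival in UTC: 9:20 AM + 3:00 = 12:20 PM on Jan 27.
Elapsed = 12:20 PM − 11:11 AM = 1 hour 9 minutes.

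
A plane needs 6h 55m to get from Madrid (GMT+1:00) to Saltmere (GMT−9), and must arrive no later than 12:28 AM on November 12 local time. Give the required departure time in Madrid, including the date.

3:33 AM on November 12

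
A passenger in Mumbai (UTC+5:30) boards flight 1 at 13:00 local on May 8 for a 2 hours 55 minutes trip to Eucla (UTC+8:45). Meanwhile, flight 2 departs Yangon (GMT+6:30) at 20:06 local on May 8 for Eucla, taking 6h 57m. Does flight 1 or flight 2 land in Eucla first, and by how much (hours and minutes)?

Flight 1 in UTC: 13:00 − 5:30 = 07:30 on May 8.
+2 hours 55 minutes → arrive 10:25 UTC on May 8.
Flight 2 in UTC: 20:06 − 6:30 = 13:36 on May 8.
+6 hours 57 minutes → arrive 20:33 UTC on May 8.
Flight 1 lands earlier by 10 hours 8 minutes.

the first, by 10 hours 8 minutes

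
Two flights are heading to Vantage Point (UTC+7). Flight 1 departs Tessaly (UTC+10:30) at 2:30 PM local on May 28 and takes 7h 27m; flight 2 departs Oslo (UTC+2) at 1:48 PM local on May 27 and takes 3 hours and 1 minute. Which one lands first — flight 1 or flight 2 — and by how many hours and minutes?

Flight 1 in UTC: 2:30 PM − 10:30 = 4:00 AM on May 28.
+7 hours 27 minutes → arrive 11:27 AM UTC on May 28.
Flight 2 in UTC: 1:48 PM − 2:00 = 11:48 AM on May 27.
+3 hours 1 minute → arrive 2:49 PM UTC on May 27.
Flight 2 lands earlier by 20 hours 38 minutes.

the second, by 20 hours 38 minutes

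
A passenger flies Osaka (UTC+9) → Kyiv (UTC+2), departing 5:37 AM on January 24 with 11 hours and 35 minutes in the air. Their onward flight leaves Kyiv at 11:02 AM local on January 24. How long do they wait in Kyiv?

Convert departure to UTC: 5:37 AM − 9:00 = 8:37 PM UTC on Jan 23.
Add 11 hours and 35 minutes flight time → 8:12 AM UTC (Jan 24).
Kyiv is UTC+2:00, so local arrival = 8:12 AM + 2:00 = 10:12 AM on Jan 24.
Layover = 11:02 AM − 10:12 AM = 50 minutes.

50 minutes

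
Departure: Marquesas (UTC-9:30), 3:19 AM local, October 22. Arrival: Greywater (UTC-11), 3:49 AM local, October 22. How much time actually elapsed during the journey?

2 hours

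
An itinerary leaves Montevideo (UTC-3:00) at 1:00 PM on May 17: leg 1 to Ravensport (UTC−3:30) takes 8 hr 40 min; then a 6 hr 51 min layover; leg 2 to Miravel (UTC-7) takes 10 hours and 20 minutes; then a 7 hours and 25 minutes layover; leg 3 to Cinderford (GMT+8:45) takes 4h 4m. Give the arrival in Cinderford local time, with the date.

Convert departure to UTC: 1:00 PM + 3:00 = 4:00 PM UTC on May 17.
Add 8 hours and 40 minutes leg 1 → 12:40 AM UTC (May 18).
Add 6 hours 51 minutes layover in Ravensport → 7:31 AM UTC.
Add 10 hours 20 minutes leg 2 → 5:51 PM UTC.
Add 7 hours and 25 minutes layover in Miravel → 1:16 AM UTC (May 19).
Add 4 hours 4 minutes leg 3 → 5:20 AM UTC.
Cinderford is UTC+8:45, so local arrival = 5:20 AM + 8:45 = 2:05 PM on May 19.

2:05 PM on May 19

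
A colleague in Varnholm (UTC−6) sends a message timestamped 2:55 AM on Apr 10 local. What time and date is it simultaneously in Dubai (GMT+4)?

12:55 PM on April 10

In UTC: 2:55 AM + 6:00 = 8:55 AM on Apr 10.
Dubai is UTC+4:00: 8:55 AM + 4:00 = 12:55 PM on Apr 10.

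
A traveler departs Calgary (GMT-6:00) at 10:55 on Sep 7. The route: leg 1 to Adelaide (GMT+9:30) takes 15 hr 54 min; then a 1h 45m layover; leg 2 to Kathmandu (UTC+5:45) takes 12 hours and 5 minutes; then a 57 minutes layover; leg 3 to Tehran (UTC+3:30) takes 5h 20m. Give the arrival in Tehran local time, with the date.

08:26 on September 9

Convert departure to UTC: 10:55 + 6:00 = 16:55 UTC on Sep 7.
Add 15 hours 54 minutes leg 1 → 08:49 UTC (Sep 8).
Add 1 hour 45 minutes layover in Adelaide → 10:34 UTC.
Add 12 hours and 5 minutes leg 2 → 22:39 UTC.
Add 57 minutes layover in Kathmandu → 23:36 UTC.
Add 5 hours 20 minutes leg 3 → 04:56 UTC (Sep 9).
Tehran is UTC+3:30, so local arrival = 04:56 + 3:30 = 08:26 on Sep 9.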